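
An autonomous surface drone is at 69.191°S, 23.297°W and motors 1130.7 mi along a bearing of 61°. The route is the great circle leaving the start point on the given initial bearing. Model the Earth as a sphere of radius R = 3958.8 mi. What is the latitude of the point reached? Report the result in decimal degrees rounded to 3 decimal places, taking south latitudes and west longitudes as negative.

latitude -58.035°

Central angle δ = d/R = 0.285617 rad.
Start latitude φ₁ = -1.207611 rad; initial bearing θ = 1.064651 rad.
Applying the spherical law of cosines for sides, sin φ₂ = sin φ₁ cos δ + cos φ₁ sin δ cos θ = -0.848375, so φ₂ = -58.035°.
Then Δλ = atan2(0.087543, 0.166453) = 0.484177 rad, from sin θ sin δ cos φ₁ over cos δ − sin φ₁ sin φ₂.
λ₂ = -23.297° + 27.741° = 4.444°.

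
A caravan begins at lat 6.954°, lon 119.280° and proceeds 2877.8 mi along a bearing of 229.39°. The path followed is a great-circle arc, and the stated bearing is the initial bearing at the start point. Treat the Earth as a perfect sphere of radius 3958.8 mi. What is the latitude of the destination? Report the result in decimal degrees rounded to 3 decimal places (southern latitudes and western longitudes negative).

Central angle δ = d/R = 0.726937 rad.
Start latitude φ₁ = 0.121370 rad; initial bearing θ = 4.003611 rad.
Applying the spherical law of cosines for sides, sin φ₂ = sin φ₁ cos δ + cos φ₁ sin δ cos θ = -0.338933, so φ₂ = -19.812°.
For the longitude increment, Δλ = atan2( sin θ sin δ cos φ₁, cos δ − sin φ₁ sin φ₂ ) = atan2(-0.500813, 0.788249) = -32.430°.
λ₂ = λ₁ + Δλ = 86.850°.

latitude -19.812°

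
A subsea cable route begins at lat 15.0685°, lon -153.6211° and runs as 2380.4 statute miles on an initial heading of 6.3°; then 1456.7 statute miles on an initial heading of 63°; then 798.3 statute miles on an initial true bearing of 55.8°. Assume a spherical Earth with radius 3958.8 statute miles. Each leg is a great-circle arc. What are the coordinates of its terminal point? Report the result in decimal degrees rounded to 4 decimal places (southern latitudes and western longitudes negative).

Apply the spherical direct solution leg by leg, carrying full precision between legs.
Leg 1: from (15.0685°, -153.6211°), δ = 2380.4/3958.8 = 0.601293 rad, θ = 6.3° → φ = 49.2298°, λ = -148.1662°.
Leg 2: from (49.2298°, -148.1662°), δ = 1456.7/3958.8 = 0.367965 rad, θ = 63° → φ = 54.4181°, λ = -114.7421°.
Leg 3: from (54.4181°, -114.7421°), δ = 798.3/3958.8 = 0.201652 rad, θ = 55.8° → φ = 59.5770°, λ = -95.6472°.

latitude 59.5770°, longitude -95.6472°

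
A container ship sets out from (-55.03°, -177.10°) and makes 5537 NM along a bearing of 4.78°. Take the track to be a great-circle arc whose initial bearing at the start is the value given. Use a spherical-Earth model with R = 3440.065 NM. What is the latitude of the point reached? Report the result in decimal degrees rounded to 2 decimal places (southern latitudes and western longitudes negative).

latitude 37.05°

The arc subtends δ = 5537/3440.065 = 1.609563 rad at the centre.
Converting: φ₁ = -0.960455 rad, θ = 0.083427 rad.
sin φ₂ = sin φ₁ cos δ + cos φ₁ sin δ cos θ = (-0.819452)(-0.038757) + (0.573147)(0.999249)(0.996522) = 0.602484
φ₂ = asin(0.602484) = 0.646610 rad = 37.05°.
Δλ = atan2( sin θ sin δ cos φ₁ , cos δ − sin φ₁ sin φ₂ ) = atan2(0.047724, 0.454950) = 0.104518 rad = 5.99°.
λ₂ = -177.10° + 5.99° = -171.11°.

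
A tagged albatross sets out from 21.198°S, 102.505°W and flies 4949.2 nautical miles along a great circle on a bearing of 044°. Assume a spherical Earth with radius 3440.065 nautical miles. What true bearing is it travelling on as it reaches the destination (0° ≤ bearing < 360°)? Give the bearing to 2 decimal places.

final bearing 55.40°

δ = 4949.2/3440.065 = 1.438694 rad (82.4311°).
With φ₁ = -21.198° = -0.369975 rad and θ = 44° = 0.767945 rad:
Destination latitude: φ₂ = arcsin( sin φ₁ cos δ + cos φ₁ sin δ cos θ ) = arcsin(0.617195) = 38.112°.
Then Δλ = atan2(0.642012, 0.354891) = 1.065821 rad, from sin θ sin δ cos φ₁ over cos δ − sin φ₁ sin φ₂.
Hence λ₂ = -102.505° + 61.067° = -41.438°.
The forward bearing on arrival equals the back-azimuth from the destination plus 180°.
Back-azimuth from P₂ (38.11°, -41.44°) to P₁ (-21.20°, -102.50°), with Δλ' = λ₁ − λ₂ = -61.07°: atan2( sin Δλ' cos φ₁ , cos φ₂ sin φ₁ − sin φ₂ cos φ₁ cos Δλ' ) = 235.40°.
Final bearing = (235.40° + 180°) mod 360° = 55.40°.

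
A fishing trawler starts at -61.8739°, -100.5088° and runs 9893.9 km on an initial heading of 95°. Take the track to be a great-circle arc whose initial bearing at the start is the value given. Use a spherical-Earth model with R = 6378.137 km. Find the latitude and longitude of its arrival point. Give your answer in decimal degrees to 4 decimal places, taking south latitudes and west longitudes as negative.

δ = 9893.9/6378.137 = 1.551221 rad (88.8784°).
Converting: φ₁ = -1.079903 rad, θ = 1.658063 rad.
Destination latitude: φ₂ = arcsin( sin φ₁ cos δ + cos φ₁ sin δ cos θ ) = arcsin(-0.058341) = -3.3446°.
For the longitude increment, Δλ = atan2( sin θ sin δ cos φ₁, cos δ − sin φ₁ sin φ₂ ) = atan2(0.469530, -0.031878) = 93.8840°.
λ₂ = -100.5088° + 93.8840° = -6.6248°.

latitude -3.3446°, longitude -6.6248°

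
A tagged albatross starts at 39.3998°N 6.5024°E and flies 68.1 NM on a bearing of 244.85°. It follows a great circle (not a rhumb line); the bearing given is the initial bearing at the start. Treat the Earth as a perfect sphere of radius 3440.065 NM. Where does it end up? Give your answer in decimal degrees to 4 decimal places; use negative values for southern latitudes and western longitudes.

latitude 38.9103°, longitude 5.1829°

δ = 68.1/3440.065 = 0.019796 rad (1.1342°).
With φ₁ = 39.3998° = 0.687656 rad and θ = 244.85° = 4.273439 rad:
Destination latitude: φ₂ = arcsin( sin φ₁ cos δ + cos φ₁ sin δ cos θ ) = arcsin(0.628103) = 38.9103°.
Δλ = atan2( sin θ sin δ cos φ₁ , cos δ − sin φ₁ sin φ₂ ) = atan2(-0.013846, 0.601130) = -0.023029 rad = -1.3195°.
λ₂ = 6.5024° + -1.3195° = 5.1829°.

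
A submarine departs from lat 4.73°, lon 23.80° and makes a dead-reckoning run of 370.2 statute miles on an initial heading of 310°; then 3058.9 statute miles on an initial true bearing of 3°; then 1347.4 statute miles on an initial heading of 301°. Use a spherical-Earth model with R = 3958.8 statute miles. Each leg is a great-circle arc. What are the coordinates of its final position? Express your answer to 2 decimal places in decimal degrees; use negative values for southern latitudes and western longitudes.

latitude 58.35°, longitude -9.96°

Apply the spherical direct solution leg by leg, carrying full precision between legs.
Leg 1: from (4.73°, 23.80°), δ = 370.2/3958.8 = 0.093513 rad, θ = 310° → φ = 8.16°, λ = 19.66°.
Leg 2: from (8.16°, 19.66°), δ = 3058.9/3958.8 = 0.772684 rad, θ = 3° → φ = 52.34°, λ = 23.08°.
Leg 3: from (52.34°, 23.08°), δ = 1347.4/3958.8 = 0.340356 rad, θ = 301° → φ = 58.35°, λ = -9.96°.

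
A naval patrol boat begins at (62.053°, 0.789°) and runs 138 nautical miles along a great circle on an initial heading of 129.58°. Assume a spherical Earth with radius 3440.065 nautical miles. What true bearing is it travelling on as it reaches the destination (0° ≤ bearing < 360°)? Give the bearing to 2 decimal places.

final bearing 132.74°

Angular distance δ = d/R = 138 / 3440.065 = 0.040116 rad.
Start latitude φ₁ = 1.083029 rad; initial bearing θ = 2.261598 rad.
Applying the spherical law of cosines for sides, sin φ₂ = sin φ₁ cos δ + cos φ₁ sin δ cos θ = 0.870695, so φ₂ = 60.540°.
For the longitude increment, Δλ = atan2( sin θ sin δ cos φ₁, cos δ − sin φ₁ sin φ₂ ) = atan2(0.014486, 0.230039) = 3.603°.
λ₂ = λ₁ + Δλ = 4.392°.
The forward bearing on arrival equals the back-azimuth from the destination plus 180°.
Back-azimuth from P₂ (60.54°, 4.39°) to P₁ (62.05°, 0.79°), with Δλ' = λ₁ − λ₂ = -3.60°: atan2( sin Δλ' cos φ₁ , cos φ₂ sin φ₁ − sin φ₂ cos φ₁ cos Δλ' ) = 312.74°.
Final bearing = (312.74° + 180°) mod 360° = 132.74°.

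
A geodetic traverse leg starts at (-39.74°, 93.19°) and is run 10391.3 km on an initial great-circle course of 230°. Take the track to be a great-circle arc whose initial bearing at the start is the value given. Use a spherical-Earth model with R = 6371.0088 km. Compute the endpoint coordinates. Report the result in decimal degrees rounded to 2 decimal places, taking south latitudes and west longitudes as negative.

δ = 10391.3/6371.0088 = 1.631029 rad (93.4511°).
Converting: φ₁ = -0.693594 rad, θ = 4.014257 rad.
Destination latitude: φ₂ = arcsin( sin φ₁ cos δ + cos φ₁ sin δ cos θ ) = arcsin(-0.454894) = -27.06°.
For the longitude increment, Δλ = atan2( sin θ sin δ cos φ₁, cos δ − sin φ₁ sin φ₂ ) = atan2(-0.587984, -0.351012) = -120.84°.
Hence λ₂ = 93.19° + -120.84° = -27.65°.

latitude -27.06°, longitude -27.65°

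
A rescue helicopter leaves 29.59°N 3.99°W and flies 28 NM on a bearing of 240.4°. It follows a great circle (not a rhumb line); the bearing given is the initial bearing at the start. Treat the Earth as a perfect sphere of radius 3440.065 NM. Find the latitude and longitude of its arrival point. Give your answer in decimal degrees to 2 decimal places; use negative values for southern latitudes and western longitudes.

latitude 29.36°, longitude -4.46°

Central angle δ = d/R = 0.008139 rad.
Converting: φ₁ = 0.516443 rad, θ = 4.195772 rad.
sin φ₂ = sin φ₁ cos δ + cos φ₁ sin δ cos θ = (0.493790)(0.999967) + (0.869581)(0.008139)(-0.493942) = 0.490278
φ₂ = asin(0.490278) = 0.512408 rad = 29.36°.
For the longitude increment, Δλ = atan2( sin θ sin δ cos φ₁, cos δ − sin φ₁ sin φ₂ ) = atan2(-0.006154, 0.757873) = -0.47°.
λ₂ = -3.99° + -0.47° = -4.46°.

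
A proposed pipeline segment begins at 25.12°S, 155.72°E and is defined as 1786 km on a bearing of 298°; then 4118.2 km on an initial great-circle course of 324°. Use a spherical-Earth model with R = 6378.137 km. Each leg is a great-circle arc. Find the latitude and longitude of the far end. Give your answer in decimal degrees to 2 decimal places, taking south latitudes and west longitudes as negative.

latitude 13.52°, longitude 119.61°

Apply the spherical direct solution leg by leg, carrying full precision between legs.
Leg 1: from (-25.12°, 155.72°), δ = 1786/6378.137 = 0.280019 rad, θ = 298° → φ = -16.89°, λ = 140.95°.
Leg 2: from (-16.89°, 140.95°), δ = 4118.2/6378.137 = 0.645674 rad, θ = 324° → φ = 13.52°, λ = 119.61°.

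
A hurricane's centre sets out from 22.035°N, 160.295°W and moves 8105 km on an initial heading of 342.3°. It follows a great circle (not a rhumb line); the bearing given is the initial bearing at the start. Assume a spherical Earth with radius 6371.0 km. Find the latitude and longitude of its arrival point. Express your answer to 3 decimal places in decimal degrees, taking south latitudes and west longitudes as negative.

δ = 8105/6371 = 1.272171 rad (72.8900°).
With φ₁ = 22.035° = 0.384583 rad and θ = 342.3° = 5.974262 rad:
Destination latitude: φ₂ = arcsin( sin φ₁ cos δ + cos φ₁ sin δ cos θ ) = arcsin(0.954369) = 72.625°.
For the longitude increment, Δλ = atan2( sin θ sin δ cos φ₁, cos δ − sin φ₁ sin φ₂ ) = atan2(-0.269352, -0.063847) = -103.335°.
λ₂ = -160.295° + -103.335° = -263.630°, normalized to (−180°, 180°] → 96.370°.

latitude 72.625°, longitude 96.370°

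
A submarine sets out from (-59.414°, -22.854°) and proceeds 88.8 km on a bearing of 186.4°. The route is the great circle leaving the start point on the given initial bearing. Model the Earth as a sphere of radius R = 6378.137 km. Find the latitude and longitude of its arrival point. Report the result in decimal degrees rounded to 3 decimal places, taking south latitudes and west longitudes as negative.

Central angle δ = d/R = 0.013923 rad.
With φ₁ = -59.414° = -1.036970 rad and θ = 186.4° = 3.253294 rad:
sin φ₂ = sin φ₁ cos δ + cos φ₁ sin δ cos θ = (-0.860866)(0.999903) + (0.508831)(0.013922)(-0.993768) = -0.867823
φ₂ = asin(-0.867823) = -1.050804 rad = -60.207°.
Δλ = atan2( sin θ sin δ cos φ₁ , cos δ − sin φ₁ sin φ₂ ) = atan2(-0.000790, 0.252824) = -0.003123 rad = -0.179°.
λ₂ = -22.854° + -0.179° = -23.033°.

latitude -60.207°, longitude -23.033°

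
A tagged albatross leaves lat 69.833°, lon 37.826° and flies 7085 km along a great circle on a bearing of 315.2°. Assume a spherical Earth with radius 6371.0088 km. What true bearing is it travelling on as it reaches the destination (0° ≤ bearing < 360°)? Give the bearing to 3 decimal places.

final bearing 198.328°

δ = 7085/6371.0088 = 1.112069 rad (63.7168°).
Converting: φ₁ = 1.218816 rad, θ = 5.501278 rad.
sin φ₂ = sin φ₁ cos δ + cos φ₁ sin δ cos θ = (0.938692)(0.442808) + (0.344758)(0.896617)(0.709571) = 0.634999
φ₂ = asin(0.634999) = 0.688007 rad = 39.420°.
Δλ = atan2( sin θ sin δ cos φ₁ , cos δ − sin φ₁ sin φ₂ ) = atan2(-0.217813, -0.153261) = -2.183957 rad = -125.132°.
Hence λ₂ = 37.826° + -125.132° = -87.306°.
The forward bearing on arrival equals the back-azimuth from the destination plus 180°.
Back-azimuth from P₂ (39.420°, -87.306°) to P₁ (69.833°, 37.826°), with Δλ' = λ₁ − λ₂ = 125.132°: atan2( sin Δλ' cos φ₁ , cos φ₂ sin φ₁ − sin φ₂ cos φ₁ cos Δλ' ) = 18.328°.
Final bearing = (18.328° + 180°) mod 360° = 198.328°.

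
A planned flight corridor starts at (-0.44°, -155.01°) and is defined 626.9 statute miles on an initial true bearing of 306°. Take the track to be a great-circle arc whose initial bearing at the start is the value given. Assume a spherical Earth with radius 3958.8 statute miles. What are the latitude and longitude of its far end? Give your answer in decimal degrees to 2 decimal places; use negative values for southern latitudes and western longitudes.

latitude 4.88°, longitude -162.37°

Central angle δ = d/R = 0.158356 rad.
Converting: φ₁ = -0.007679 rad, θ = 5.340708 rad.
sin φ₂ = sin φ₁ cos δ + cos φ₁ sin δ cos θ = (-0.007679)(0.987488) + (0.999971)(0.157695)(0.587785) = 0.085105
φ₂ = asin(0.085105) = 0.085208 rad = 4.88°.
For the longitude increment, Δλ = atan2( sin θ sin δ cos φ₁, cos δ − sin φ₁ sin φ₂ ) = atan2(-0.127574, 0.988141) = -7.36°.
λ₂ = λ₁ + Δλ = -162.37°.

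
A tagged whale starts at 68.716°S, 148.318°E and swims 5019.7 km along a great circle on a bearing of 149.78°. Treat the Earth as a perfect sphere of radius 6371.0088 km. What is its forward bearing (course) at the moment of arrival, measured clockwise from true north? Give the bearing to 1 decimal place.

final bearing 22.6°

Angular distance δ = d/R = 5019.7 / 6371.0088 = 0.787897 rad.
With φ₁ = -68.716° = -1.199320 rad and θ = 149.78° = 2.614154 rad:
Applying the spherical law of cosines for sides, sin φ₂ = sin φ₁ cos δ + cos φ₁ sin δ cos θ = -0.879573, so φ₂ = -61.591°.
Then Δλ = atan2(0.129512, -0.114242) = 2.293633 rad, from sin θ sin δ cos φ₁ over cos δ − sin φ₁ sin φ₂.
λ₂ = 148.318° + 131.416° = 279.734°, normalized to (−180°, 180°] → -80.266°.
The forward bearing on arrival equals the back-azimuth from the destination plus 180°.
Back-azimuth from P₂ (-61.6°, -80.3°) to P₁ (-68.7°, 148.3°), with Δλ' = λ₁ − λ₂ = 228.6°: atan2( sin Δλ' cos φ₁ , cos φ₂ sin φ₁ − sin φ₂ cos φ₁ cos Δλ' ) = 202.6°.
Final bearing = (202.6° + 180°) mod 360° = 22.6°.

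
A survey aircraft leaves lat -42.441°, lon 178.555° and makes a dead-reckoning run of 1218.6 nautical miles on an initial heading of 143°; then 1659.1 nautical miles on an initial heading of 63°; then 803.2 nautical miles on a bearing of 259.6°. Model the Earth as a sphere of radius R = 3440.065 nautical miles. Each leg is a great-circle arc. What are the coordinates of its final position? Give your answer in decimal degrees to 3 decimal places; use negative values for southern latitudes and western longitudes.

latitude -39.963°, longitude -144.237°

Apply the spherical direct solution leg by leg, carrying full precision between legs.
Leg 1: from (-42.441°, 178.555°), δ = 1218.6/3440.065 = 0.354237 rad, θ = 143° → φ = -56.863°, λ = -158.994°.
Leg 2: from (-56.863°, -158.994°), δ = 1659.1/3440.065 = 0.482287 rad, θ = 63° → φ = -38.811°, λ = -126.965°.
Leg 3: from (-38.811°, -126.965°), δ = 803.2/3440.065 = 0.233484 rad, θ = 259.6° → φ = -39.963°, λ = -144.237°.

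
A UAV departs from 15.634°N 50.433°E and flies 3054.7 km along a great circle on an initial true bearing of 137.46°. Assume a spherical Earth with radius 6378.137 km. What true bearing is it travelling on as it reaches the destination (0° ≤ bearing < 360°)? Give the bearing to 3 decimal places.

Angular distance δ = d/R = 3054.7 / 6378.137 = 0.478933 rad.
Converting: φ₁ = 0.272865 rad, θ = 2.399130 rad.
Applying the spherical law of cosines for sides, sin φ₂ = sin φ₁ cos δ + cos φ₁ sin δ cos θ = -0.087812, so φ₂ = -5.038°.
Δλ = atan2( sin θ sin δ cos φ₁ , cos δ − sin φ₁ sin φ₂ ) = atan2(0.300044, 0.911152) = 0.318118 rad = 18.227°.
Hence λ₂ = 50.433° + 18.227° = 68.660°.
The forward bearing on arrival equals the back-azimuth from the destination plus 180°.
Back-azimuth from P₂ (-5.038°, 68.660°) to P₁ (15.634°, 50.433°), with Δλ' = λ₁ − λ₂ = -18.227°: atan2( sin Δλ' cos φ₁ , cos φ₂ sin φ₁ − sin φ₂ cos φ₁ cos Δλ' ) = 319.185°.
Final bearing = (319.185° + 180°) mod 360° = 139.185°.

final bearing 139.185°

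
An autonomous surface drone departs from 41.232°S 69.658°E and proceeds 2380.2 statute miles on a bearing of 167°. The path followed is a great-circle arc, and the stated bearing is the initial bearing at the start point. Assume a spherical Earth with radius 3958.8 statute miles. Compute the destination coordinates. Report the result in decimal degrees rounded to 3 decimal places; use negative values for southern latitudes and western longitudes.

The arc subtends δ = 2380.2/3958.8 = 0.601243 rad at the centre.
Converting: φ₁ = -0.719634 rad, θ = 2.914700 rad.
Destination latitude: φ₂ = arcsin( sin φ₁ cos δ + cos φ₁ sin δ cos θ ) = arcsin(-0.958029) = -73.341°.
For the longitude increment, Δλ = atan2( sin θ sin δ cos φ₁, cos δ − sin φ₁ sin φ₂ ) = atan2(0.095696, 0.193187) = 26.352°.
λ₂ = λ₁ + Δλ = 96.010°.

latitude -73.341°, longitude 96.010°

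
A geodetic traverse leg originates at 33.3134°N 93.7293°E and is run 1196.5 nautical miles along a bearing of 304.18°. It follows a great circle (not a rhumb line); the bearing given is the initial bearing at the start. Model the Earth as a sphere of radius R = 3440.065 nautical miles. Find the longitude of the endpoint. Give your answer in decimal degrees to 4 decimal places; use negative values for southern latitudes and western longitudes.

longitude 71.2214°

Central angle δ = d/R = 0.347813 rad.
Start latitude φ₁ = 0.581429 rad; initial bearing θ = 5.308943 rad.
sin φ₂ = sin φ₁ cos δ + cos φ₁ sin δ cos θ = (0.549218)(0.940120) + (0.835679)(0.340843)(0.561795) = 0.676350
φ₂ = asin(0.676350) = 0.742796 rad = 42.5591°.
Δλ = atan2( sin θ sin δ cos φ₁ , cos δ − sin φ₁ sin φ₂ ) = atan2(-0.235637, 0.568656) = -0.392838 rad = -22.5079°.
λ₂ = λ₁ + Δλ = 71.2214°.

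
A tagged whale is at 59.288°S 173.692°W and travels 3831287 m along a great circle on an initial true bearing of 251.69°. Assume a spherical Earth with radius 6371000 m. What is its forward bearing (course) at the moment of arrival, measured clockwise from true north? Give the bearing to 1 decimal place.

δ = 3831287/6371000 = 0.601364 rad (34.4556°).
With φ₁ = -59.288° = -1.034771 rad and θ = 251.69° = 4.392819 rad:
Destination latitude: φ₂ = arcsin( sin φ₁ cos δ + cos φ₁ sin δ cos θ ) = arcsin(-0.799692) = -53.101°.
Δλ = atan2( sin θ sin δ cos φ₁ , cos δ − sin φ₁ sin φ₂ ) = atan2(-0.274321, 0.137034) = -1.107519 rad = -63.456°.
λ₂ = -173.692° + -63.456° = -237.148°, normalized to (−180°, 180°] → 122.852°.
The forward bearing on arrival equals the back-azimuth from the destination plus 180°.
Back-azimuth from P₂ (-53.1°, 122.9°) to P₁ (-59.3°, -173.7°), with Δλ' = λ₁ − λ₂ = -296.5°: atan2( sin Δλ' cos φ₁ , cos φ₂ sin φ₁ − sin φ₂ cos φ₁ cos Δλ' ) = 126.1°.
Final bearing = (126.1° + 180°) mod 360° = 306.1°.

final bearing 306.1°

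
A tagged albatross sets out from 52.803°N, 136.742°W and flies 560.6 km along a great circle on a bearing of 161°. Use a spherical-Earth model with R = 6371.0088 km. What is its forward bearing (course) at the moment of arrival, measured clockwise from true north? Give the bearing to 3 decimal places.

final bearing 162.890°

Angular distance δ = d/R = 560.6 / 6371.0088 = 0.087992 rad.
Converting: φ₁ = 0.921586 rad, θ = 2.809980 rad.
Applying the spherical law of cosines for sides, sin φ₂ = sin φ₁ cos δ + cos φ₁ sin δ cos θ = 0.743246, so φ₂ = 48.009°.
For the longitude increment, Δλ = atan2( sin θ sin δ cos φ₁, cos δ − sin φ₁ sin φ₂ ) = atan2(0.017297, 0.404090) = 2.451°.
Hence λ₂ = -136.742° + 2.451° = -134.291°.
The forward bearing on arrival equals the back-azimuth from the destination plus 180°.
Back-azimuth from P₂ (48.009°, -134.291°) to P₁ (52.803°, -136.742°), with Δλ' = λ₁ − λ₂ = -2.451°: atan2( sin Δλ' cos φ₁ , cos φ₂ sin φ₁ − sin φ₂ cos φ₁ cos Δλ' ) = 342.890°.
Final bearing = (342.890° + 180°) mod 360° = 162.890°.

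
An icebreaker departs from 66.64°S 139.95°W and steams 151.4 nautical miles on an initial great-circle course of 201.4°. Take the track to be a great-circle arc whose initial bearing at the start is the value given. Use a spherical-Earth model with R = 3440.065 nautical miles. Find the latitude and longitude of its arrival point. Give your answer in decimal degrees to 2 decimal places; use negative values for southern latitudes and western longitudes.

latitude -68.97°, longitude -142.51°

Angular distance δ = d/R = 151.4 / 3440.065 = 0.044011 rad.
Converting: φ₁ = -1.163087 rad, θ = 3.515093 rad.
Destination latitude: φ₂ = arcsin( sin φ₁ cos δ + cos φ₁ sin δ cos θ ) = arcsin(-0.933385) = -68.97°.
Δλ = atan2( sin θ sin δ cos φ₁ , cos δ − sin φ₁ sin φ₂ ) = atan2(-0.006365, 0.142155) = -0.044747 rad = -2.56°.
λ₂ = -139.95° + -2.56° = -142.51°.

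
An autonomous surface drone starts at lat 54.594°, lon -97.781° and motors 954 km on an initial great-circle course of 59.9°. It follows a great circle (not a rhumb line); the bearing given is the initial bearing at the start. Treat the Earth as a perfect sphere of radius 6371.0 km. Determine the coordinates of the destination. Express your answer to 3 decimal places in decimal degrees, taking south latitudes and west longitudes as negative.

δ = 954/6371 = 0.149741 rad (8.5795°).
Start latitude φ₁ = 0.952845 rad; initial bearing θ = 1.045452 rad.
sin φ₂ = sin φ₁ cos δ + cos φ₁ sin δ cos θ = (0.815067)(0.988810) + (0.579367)(0.149182)(0.501511) = 0.849292
φ₂ = asin(0.849292) = 1.014644 rad = 58.135°.
Then Δλ = atan2(0.074776, 0.296579) = 0.246981 rad, from sin θ sin δ cos φ₁ over cos δ − sin φ₁ sin φ₂.
Hence λ₂ = -97.781° + 14.151° = -83.630°.

latitude 58.135°, longitude -83.630°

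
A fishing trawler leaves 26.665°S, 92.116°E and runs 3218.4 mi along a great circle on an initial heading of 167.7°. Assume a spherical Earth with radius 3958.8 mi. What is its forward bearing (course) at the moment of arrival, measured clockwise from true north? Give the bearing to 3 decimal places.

δ = 3218.4/3958.8 = 0.812974 rad (46.5800°).
Start latitude φ₁ = -0.465392 rad; initial bearing θ = 2.926917 rad.
sin φ₂ = sin φ₁ cos δ + cos φ₁ sin δ cos θ = (-0.448773)(0.687342) + (0.893646)(0.726334)(-0.977046) = -0.942647
φ₂ = asin(-0.942647) = -1.230472 rad = -70.501°.
Δλ = atan2( sin θ sin δ cos φ₁ , cos δ − sin φ₁ sin φ₂ ) = atan2(0.138275, 0.264307) = 0.482004 rad = 27.617°.
Hence λ₂ = 92.116° + 27.617° = 119.733°.
The forward bearing on arrival equals the back-azimuth from the destination plus 180°.
Back-azimuth from P₂ (-70.501°, 119.733°) to P₁ (-26.665°, 92.116°), with Δλ' = λ₁ − λ₂ = -27.617°: atan2( sin Δλ' cos φ₁ , cos φ₂ sin φ₁ − sin φ₂ cos φ₁ cos Δλ' ) = 325.226°.
Final bearing = (325.226° + 180°) mod 360° = 145.226°.

final bearing 145.226°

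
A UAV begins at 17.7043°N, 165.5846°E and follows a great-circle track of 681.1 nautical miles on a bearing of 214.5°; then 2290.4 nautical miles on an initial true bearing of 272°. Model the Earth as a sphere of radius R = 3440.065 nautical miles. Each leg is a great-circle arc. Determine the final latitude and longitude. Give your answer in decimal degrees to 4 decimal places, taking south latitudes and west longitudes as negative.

Apply the spherical direct solution leg by leg, carrying full precision between legs.
Leg 1: from (17.7043°, 165.5846°), δ = 681.1/3440.065 = 0.197990 rad, θ = 214.5° → φ = 8.2641°, λ = 159.1205°.
Leg 2: from (8.2641°, 159.1205°), δ = 2290.4/3440.065 = 0.665801 rad, θ = 272° → φ = 7.7222°, λ = 120.5877°.

latitude 7.7222°, longitude 120.5877°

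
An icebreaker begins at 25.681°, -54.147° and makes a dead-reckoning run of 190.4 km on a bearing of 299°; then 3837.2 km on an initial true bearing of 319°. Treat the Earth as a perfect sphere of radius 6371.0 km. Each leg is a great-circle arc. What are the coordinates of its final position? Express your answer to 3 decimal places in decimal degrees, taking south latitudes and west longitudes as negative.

latitude 48.620°, longitude -90.033°

Apply the spherical direct solution leg by leg, carrying full precision between legs.
Leg 1: from (25.681°, -54.147°), δ = 190.4/6371 = 0.029885 rad, θ = 299° → φ = 26.502°, λ = -55.820°.
Leg 2: from (26.502°, -55.820°), δ = 3837.2/6371 = 0.602292 rad, θ = 319° → φ = 48.620°, λ = -90.033°.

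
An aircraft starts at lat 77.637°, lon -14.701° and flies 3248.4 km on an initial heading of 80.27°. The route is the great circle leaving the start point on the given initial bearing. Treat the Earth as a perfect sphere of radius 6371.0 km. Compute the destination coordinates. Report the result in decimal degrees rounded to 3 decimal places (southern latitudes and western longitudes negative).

latitude 60.485°, longitude 62.838°

The arc subtends δ = 3248.4/6371 = 0.509873 rad at the centre.
With φ₁ = 77.637° = 1.355021 rad and θ = 80.27° = 1.400976 rad:
Destination latitude: φ₂ = arcsin( sin φ₁ cos δ + cos φ₁ sin δ cos θ ) = arcsin(0.870227) = 60.485°.
Then Δλ = atan2(0.102994, 0.022759) = 1.353317 rad, from sin θ sin δ cos φ₁ over cos δ − sin φ₁ sin φ₂.
λ₂ = -14.701° + 77.539° = 62.838°.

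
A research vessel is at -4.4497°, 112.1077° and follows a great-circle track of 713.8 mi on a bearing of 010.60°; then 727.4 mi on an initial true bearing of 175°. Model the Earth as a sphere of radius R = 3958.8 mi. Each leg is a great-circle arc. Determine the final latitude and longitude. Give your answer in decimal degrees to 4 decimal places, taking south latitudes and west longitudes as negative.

Apply the spherical direct solution leg by leg, carrying full precision between legs.
Leg 1: from (-4.4497°, 112.1077°), δ = 713.8/3958.8 = 0.180307 rad, θ = 10.6° → φ = 5.7054°, λ = 114.0075°.
Leg 2: from (5.7054°, 114.0075°), δ = 727.4/3958.8 = 0.183743 rad, θ = 175° → φ = -4.7825°, λ = 114.9232°.

latitude -4.7825°, longitude 114.9232°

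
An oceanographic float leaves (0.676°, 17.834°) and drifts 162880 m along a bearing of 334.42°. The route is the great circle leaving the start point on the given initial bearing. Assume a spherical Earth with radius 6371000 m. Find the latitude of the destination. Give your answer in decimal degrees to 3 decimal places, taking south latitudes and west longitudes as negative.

latitude 1.997°

Central angle δ = d/R = 0.025566 rad.
Converting: φ₁ = 0.011798 rad, θ = 5.836730 rad.
Destination latitude: φ₂ = arcsin( sin φ₁ cos δ + cos φ₁ sin δ cos θ ) = arcsin(0.034850) = 1.997°.
For the longitude increment, Δλ = atan2( sin θ sin δ cos φ₁, cos δ − sin φ₁ sin φ₂ ) = atan2(-0.011037, 0.999262) = -0.633°.
λ₂ = λ₁ + Δλ = 17.201°.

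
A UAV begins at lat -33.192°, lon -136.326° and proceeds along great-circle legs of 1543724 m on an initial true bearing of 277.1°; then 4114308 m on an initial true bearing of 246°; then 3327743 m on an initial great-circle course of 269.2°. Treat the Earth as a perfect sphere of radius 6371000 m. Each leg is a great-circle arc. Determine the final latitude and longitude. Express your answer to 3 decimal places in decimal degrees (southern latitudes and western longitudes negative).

latitude -32.619°, longitude 127.082°

Apply the spherical direct solution leg by leg, carrying full precision between legs.
Leg 1: from (-33.192°, -136.326°), δ = 1543724/6371000 = 0.242305 rad, θ = 277.1° → φ = -30.440°, λ = -152.358°.
Leg 2: from (-30.440°, -152.358°), δ = 4114308/6371000 = 0.645787 rad, θ = 246° → φ = -38.000°, λ = 163.400°.
Leg 3: from (-38.000°, 163.400°), δ = 3327743/6371000 = 0.522327 rad, θ = 269.2° → φ = -32.619°, λ = 127.082°.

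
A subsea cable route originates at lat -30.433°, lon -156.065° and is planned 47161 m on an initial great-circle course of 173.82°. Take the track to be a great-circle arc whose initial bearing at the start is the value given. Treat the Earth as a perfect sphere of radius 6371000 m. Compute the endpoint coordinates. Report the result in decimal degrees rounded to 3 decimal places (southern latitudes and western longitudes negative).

Central angle δ = d/R = 0.007402 rad.
Start latitude φ₁ = -0.531156 rad; initial bearing θ = 3.033731 rad.
Destination latitude: φ₂ = arcsin( sin φ₁ cos δ + cos φ₁ sin δ cos θ ) = arcsin(-0.512862) = -30.855°.
Then Δλ = atan2(0.000687, 0.740192) = 0.000928 rad, from sin θ sin δ cos φ₁ over cos δ − sin φ₁ sin φ₂.
Hence λ₂ = -156.065° + 0.053° = -156.012°.

latitude -30.855°, longitude -156.012°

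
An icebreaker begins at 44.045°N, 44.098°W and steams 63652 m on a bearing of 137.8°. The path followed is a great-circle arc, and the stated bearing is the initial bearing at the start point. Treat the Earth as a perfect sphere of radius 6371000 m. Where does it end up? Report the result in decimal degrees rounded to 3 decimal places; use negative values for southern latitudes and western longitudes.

The arc subtends δ = 63652/6371000 = 0.009991 rad at the centre.
With φ₁ = 44.045° = 0.768730 rad and θ = 137.8° = 2.405064 rad:
Destination latitude: φ₂ = arcsin( sin φ₁ cos δ + cos φ₁ sin δ cos θ ) = arcsin(0.689869) = 43.620°.
Then Δλ = atan2(0.004824, 0.520338) = 0.009270 rad, from sin θ sin δ cos φ₁ over cos δ − sin φ₁ sin φ₂.
Hence λ₂ = -44.098° + 0.531° = -43.567°.

latitude 43.620°, longitude -43.567°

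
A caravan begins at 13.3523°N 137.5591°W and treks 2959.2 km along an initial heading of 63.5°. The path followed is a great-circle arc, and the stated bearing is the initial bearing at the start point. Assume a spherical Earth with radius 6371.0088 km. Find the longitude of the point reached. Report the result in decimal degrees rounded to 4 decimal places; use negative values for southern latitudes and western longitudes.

Angular distance δ = d/R = 2959.2 / 6371.0088 = 0.464479 rad.
With φ₁ = 13.3523° = 0.233042 rad and θ = 63.5° = 1.108284 rad:
sin φ₂ = sin φ₁ cos δ + cos φ₁ sin δ cos θ = (0.230938)(0.894055) + (0.972968)(0.447957)(0.446198) = 0.400946
φ₂ = asin(0.400946) = 0.412549 rad = 23.6373°.
Then Δλ = atan2(0.390055, 0.801461) = 0.452935 rad, from sin θ sin δ cos φ₁ over cos δ − sin φ₁ sin φ₂.
λ₂ = λ₁ + Δλ = -111.6078°.

longitude -111.6078°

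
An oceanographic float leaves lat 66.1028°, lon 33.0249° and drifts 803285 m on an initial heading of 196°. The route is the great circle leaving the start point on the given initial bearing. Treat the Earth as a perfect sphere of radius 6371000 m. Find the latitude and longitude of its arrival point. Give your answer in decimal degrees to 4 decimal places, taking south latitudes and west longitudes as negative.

latitude 59.0981°, longitude 29.1550°

δ = 803285/6371000 = 0.126085 rad (7.2241°).
With φ₁ = 66.1028° = 1.153712 rad and θ = 196° = 3.420845 rad:
sin φ₂ = sin φ₁ cos δ + cos φ₁ sin δ cos θ = (0.914274)(0.992062) + (0.405097)(0.125751)(-0.961262) = 0.858048
φ₂ = asin(0.858048) = 1.031457 rad = 59.0981°.
For the longitude increment, Δλ = atan2( sin θ sin δ cos φ₁, cos δ − sin φ₁ sin φ₂ ) = atan2(-0.014041, 0.207571) = -3.8699°.
λ₂ = 33.0249° + -3.8699° = 29.1550°.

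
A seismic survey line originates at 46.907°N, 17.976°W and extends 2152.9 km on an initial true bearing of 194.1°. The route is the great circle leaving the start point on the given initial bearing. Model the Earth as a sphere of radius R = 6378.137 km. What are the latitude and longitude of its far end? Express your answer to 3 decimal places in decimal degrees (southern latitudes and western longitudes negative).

latitude 28.009°, longitude -23.219°

The arc subtends δ = 2152.9/6378.137 = 0.337544 rad at the centre.
Start latitude φ₁ = 0.818682 rad; initial bearing θ = 3.387684 rad.
Applying the spherical law of cosines for sides, sin φ₂ = sin φ₁ cos δ + cos φ₁ sin δ cos θ = 0.469605, so φ₂ = 28.009°.
Δλ = atan2( sin θ sin δ cos φ₁ , cos δ − sin φ₁ sin φ₂ ) = atan2(-0.055118, 0.600644) = -0.091509 rad = -5.243°.
Hence λ₂ = -17.976° + -5.243° = -23.219°.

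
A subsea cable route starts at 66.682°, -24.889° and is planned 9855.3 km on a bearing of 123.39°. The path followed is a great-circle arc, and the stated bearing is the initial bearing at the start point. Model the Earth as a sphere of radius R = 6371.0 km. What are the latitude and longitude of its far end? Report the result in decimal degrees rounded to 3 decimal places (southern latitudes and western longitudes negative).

latitude -11.294°, longitude 33.452°

δ = 9855.3/6371 = 1.546900 rad (88.6308°).
Converting: φ₁ = 1.163820 rad, θ = 2.153562 rad.
Applying the spherical law of cosines for sides, sin φ₂ = sin φ₁ cos δ + cos φ₁ sin δ cos θ = -0.195837, so φ₂ = -11.294°.
Δλ = atan2( sin θ sin δ cos φ₁ , cos δ − sin φ₁ sin φ₂ ) = atan2(0.330405, 0.203735) = 1.018244 rad = 58.341°.
λ₂ = λ₁ + Δλ = 33.452°.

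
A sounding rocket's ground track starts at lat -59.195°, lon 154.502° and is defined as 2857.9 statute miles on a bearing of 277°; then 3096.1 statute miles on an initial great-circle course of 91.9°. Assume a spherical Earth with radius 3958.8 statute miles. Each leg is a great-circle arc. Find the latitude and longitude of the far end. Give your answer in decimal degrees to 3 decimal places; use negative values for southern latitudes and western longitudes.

latitude -26.534°, longitude 151.098°

Apply the spherical direct solution leg by leg, carrying full precision between legs.
Leg 1: from (-59.195°, 154.502°), δ = 2857.9/3958.8 = 0.721911 rad, θ = 277° → φ = -37.115°, λ = 99.165°.
Leg 2: from (-37.115°, 99.165°), δ = 3096.1/3958.8 = 0.782080 rad, θ = 91.9° → φ = -26.534°, λ = 151.098°.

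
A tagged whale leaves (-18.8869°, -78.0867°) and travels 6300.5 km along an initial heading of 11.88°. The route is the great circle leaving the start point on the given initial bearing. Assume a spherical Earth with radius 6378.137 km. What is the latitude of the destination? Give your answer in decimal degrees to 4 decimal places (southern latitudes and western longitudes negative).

latitude 36.4960°

The arc subtends δ = 6300.5/6378.137 = 0.987828 rad at the centre.
Converting: φ₁ = -0.329639 rad, θ = 0.207345 rad.
Destination latitude: φ₂ = arcsin( sin φ₁ cos δ + cos φ₁ sin δ cos θ ) = arcsin(0.594767) = 36.4960°.
Then Δλ = atan2(0.162608, 0.743031) = 0.215447 rad, from sin θ sin δ cos φ₁ over cos δ − sin φ₁ sin φ₂.
λ₂ = -78.0867° + 12.3442° = -65.7425°.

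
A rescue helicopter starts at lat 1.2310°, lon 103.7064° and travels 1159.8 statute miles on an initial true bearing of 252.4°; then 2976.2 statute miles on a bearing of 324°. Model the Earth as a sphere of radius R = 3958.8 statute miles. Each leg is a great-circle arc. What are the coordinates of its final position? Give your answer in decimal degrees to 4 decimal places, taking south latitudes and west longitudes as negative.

latitude 30.1681°, longitude 60.0252°

Apply the spherical direct solution leg by leg, carrying full precision between legs.
Leg 1: from (1.2310°, 103.7064°), δ = 1159.8/3958.8 = 0.292968 rad, θ = 252.4° → φ = -3.8265°, λ = 87.6913°.
Leg 2: from (-3.8265°, 87.6913°), δ = 2976.2/3958.8 = 0.751793 rad, θ = 324° → φ = 30.1681°, λ = 60.0252°.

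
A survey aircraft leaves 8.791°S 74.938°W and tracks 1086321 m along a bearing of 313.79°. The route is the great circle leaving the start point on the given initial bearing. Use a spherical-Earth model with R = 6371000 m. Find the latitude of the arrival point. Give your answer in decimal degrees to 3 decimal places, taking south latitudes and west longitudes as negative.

δ = 1086321/6371000 = 0.170510 rad (9.7695°).
Converting: φ₁ = -0.153432 rad, θ = 5.476669 rad.
Applying the spherical law of cosines for sides, sin φ₂ = sin φ₁ cos δ + cos φ₁ sin δ cos θ = -0.034569, so φ₂ = -1.981°.
Δλ = atan2( sin θ sin δ cos φ₁ , cos δ − sin φ₁ sin φ₂ ) = atan2(-0.121054, 0.980215) = -0.122875 rad = -7.040°.
λ₂ = λ₁ + Δλ = -81.978°.

latitude -1.981°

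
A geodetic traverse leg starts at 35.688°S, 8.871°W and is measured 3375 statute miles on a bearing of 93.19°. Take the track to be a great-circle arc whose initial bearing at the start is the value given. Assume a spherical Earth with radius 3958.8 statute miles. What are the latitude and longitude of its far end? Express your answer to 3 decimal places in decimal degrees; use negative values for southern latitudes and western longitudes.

Central angle δ = d/R = 0.852531 rad.
With φ₁ = -35.688° = -0.622873 rad and θ = 93.19° = 1.626472 rad:
Applying the spherical law of cosines for sides, sin φ₂ = sin φ₁ cos δ + cos φ₁ sin δ cos θ = -0.417936, so φ₂ = -24.704°.
Then Δλ = atan2(0.610601, 0.414268) = 0.974674 rad, from sin θ sin δ cos φ₁ over cos δ − sin φ₁ sin φ₂.
λ₂ = λ₁ + Δλ = 46.974°.

latitude -24.704°, longitude 46.974°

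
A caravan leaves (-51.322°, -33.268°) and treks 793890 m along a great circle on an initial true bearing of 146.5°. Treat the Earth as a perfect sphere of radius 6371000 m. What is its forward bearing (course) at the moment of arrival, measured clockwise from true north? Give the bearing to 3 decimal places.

The arc subtends δ = 793890/6371000 = 0.124610 rad at the centre.
Start latitude φ₁ = -0.895738 rad; initial bearing θ = 2.556907 rad.
Destination latitude: φ₂ = arcsin( sin φ₁ cos δ + cos φ₁ sin δ cos θ ) = arcsin(-0.839387) = -57.075°.
Δλ = atan2( sin θ sin δ cos φ₁ , cos δ − sin φ₁ sin φ₂ ) = atan2(0.042870, 0.336961) = 0.126547 rad = 7.251°.
Hence λ₂ = -33.268° + 7.251° = -26.017°.
The forward bearing on arrival equals the back-azimuth from the destination plus 180°.
Back-azimuth from P₂ (-57.075°, -26.017°) to P₁ (-51.322°, -33.268°), with Δλ' = λ₁ − λ₂ = -7.251°: atan2( sin Δλ' cos φ₁ , cos φ₂ sin φ₁ − sin φ₂ cos φ₁ cos Δλ' ) = 320.609°.
Final bearing = (320.609° + 180°) mod 360° = 140.609°.

final bearing 140.609°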